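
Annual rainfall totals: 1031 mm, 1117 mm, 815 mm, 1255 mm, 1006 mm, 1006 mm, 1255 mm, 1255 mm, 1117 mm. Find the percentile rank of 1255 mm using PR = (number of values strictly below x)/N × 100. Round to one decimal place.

N = 9.
Strictly below 1255: 6. Equal to 1255: 3.
PR = 6/9 × 100 = 66.7

66.7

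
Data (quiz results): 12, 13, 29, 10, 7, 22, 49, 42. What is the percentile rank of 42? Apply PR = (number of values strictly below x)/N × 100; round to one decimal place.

75.0

N = 8.
Strictly below 42: 6. Equal to 42: 1.
PR = 6/8 × 100 = 75.0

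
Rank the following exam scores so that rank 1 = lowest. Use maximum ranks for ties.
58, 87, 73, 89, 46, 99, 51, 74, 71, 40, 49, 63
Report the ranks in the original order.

Sorted (ascending): 40, 46, 49, 51, 58, 63, 71, 73, 74, 87, 89, 99
No ties — each value takes its position as its rank.

5, 10, 8, 11, 2, 12, 4, 9, 7, 1, 3, 6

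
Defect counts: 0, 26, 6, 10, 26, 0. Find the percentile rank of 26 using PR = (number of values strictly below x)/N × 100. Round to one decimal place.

66.7

N = 6.
Strictly below 26: 4. Equal to 26: 2.
PR = 4/6 × 100 = 66.7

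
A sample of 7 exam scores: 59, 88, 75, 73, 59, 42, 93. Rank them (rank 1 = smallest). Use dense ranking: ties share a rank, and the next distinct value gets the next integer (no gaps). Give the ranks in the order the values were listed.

Sorted (ascending): 42, 59, 59, 73, 75, 88, 93
The 2 values of 59 share dense rank 2.
Remaining distinct values take the next consecutive integers.

2, 5, 4, 3, 2, 1, 6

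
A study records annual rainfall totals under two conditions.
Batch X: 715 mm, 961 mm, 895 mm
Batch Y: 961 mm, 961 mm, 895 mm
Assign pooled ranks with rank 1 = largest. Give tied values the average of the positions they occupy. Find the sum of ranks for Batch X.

12.5

Sorted (descending): 961, 961, 961, 895, 895, 715
The 3 values of 961 occupy positions 1–3 → average rank 2.
The 2 values of 895 occupy positions 4–5 → average rank (4+5)/2 = 4.5.
Batch X values → pooled ranks: 715→6, 961→2, 895→4.5
Rank sum = 6 + 2 + 4.5 = 12.5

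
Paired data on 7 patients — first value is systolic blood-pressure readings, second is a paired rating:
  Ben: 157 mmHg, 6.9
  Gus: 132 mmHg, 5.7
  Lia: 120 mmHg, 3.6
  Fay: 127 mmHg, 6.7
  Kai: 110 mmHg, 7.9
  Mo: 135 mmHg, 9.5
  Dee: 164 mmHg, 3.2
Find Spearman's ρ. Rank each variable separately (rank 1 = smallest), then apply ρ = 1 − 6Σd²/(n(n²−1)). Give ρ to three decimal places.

-0.214

Ranks of variable 1: 6, 4, 2, 3, 1, 5, 7
Ranks of variable 2: 5, 3, 2, 4, 6, 7, 1
d = r₁ − r₂: 1, 1, 0, -1, -5, -2, 6
d²: 1, 1, 0, 1, 25, 4, 36; Σd² = 68
ρ = 1 − 6·68/(7·48) = 1 − 408/336 = -0.214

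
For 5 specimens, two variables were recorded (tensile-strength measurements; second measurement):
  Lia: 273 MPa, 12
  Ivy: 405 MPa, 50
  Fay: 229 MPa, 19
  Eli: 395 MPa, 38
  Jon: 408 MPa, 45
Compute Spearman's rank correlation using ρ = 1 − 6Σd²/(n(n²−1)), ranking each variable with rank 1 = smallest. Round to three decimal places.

0.800

Ranks of variable 1: 2, 4, 1, 3, 5
Ranks of variable 2: 1, 5, 2, 3, 4
d = r₁ − r₂: 1, -1, -1, 0, 1
d²: 1, 1, 1, 0, 1; Σd² = 4
ρ = 1 − 6·4/(5·24) = 1 − 24/120 = 0.800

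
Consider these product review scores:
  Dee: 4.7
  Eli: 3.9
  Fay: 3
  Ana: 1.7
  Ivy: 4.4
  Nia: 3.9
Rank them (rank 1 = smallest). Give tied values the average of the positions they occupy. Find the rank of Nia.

Sorted (ascending): 1.7, 3, 3.9, 3.9, 4.4, 4.7
The 2 values of 3.9 occupy positions 3–4 → average rank (3+4)/2 = 3.5.
Nia has value 3.9 → rank 3.5.

3.5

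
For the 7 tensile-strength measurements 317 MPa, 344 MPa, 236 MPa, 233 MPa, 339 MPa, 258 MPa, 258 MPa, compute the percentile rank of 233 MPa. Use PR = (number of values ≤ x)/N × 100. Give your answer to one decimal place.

14.3

N = 7.
Strictly below 233: 0. Equal to 233: 1.
PR = 1/7 × 100 = 14.3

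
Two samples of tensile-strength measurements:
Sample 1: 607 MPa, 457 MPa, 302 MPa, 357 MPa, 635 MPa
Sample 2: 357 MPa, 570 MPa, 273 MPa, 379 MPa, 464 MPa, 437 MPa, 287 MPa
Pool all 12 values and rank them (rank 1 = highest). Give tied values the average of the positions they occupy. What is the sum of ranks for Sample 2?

51.5

Sorted (descending): 635, 607, 570, 464, 457, 437, 379, 357, 357, 302, 287, 273
The 2 values of 357 occupy positions 8–9 → average rank (8+9)/2 = 8.5.
Sample 2 values → pooled ranks: 357→8.5, 570→3, 273→12, 379→7, 464→4, 437→6, 287→11
Rank sum = 8.5 + 3 + 12 + 7 + 4 + 6 + 11 = 51.5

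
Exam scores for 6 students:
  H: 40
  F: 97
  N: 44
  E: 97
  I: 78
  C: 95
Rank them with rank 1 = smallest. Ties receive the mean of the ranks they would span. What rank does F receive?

Sorted (ascending): 40, 44, 78, 95, 97, 97
The 2 values of 97 occupy positions 5–6 → average rank (5+6)/2 = 5.5.
F has value 97 → rank 5.5.

5.5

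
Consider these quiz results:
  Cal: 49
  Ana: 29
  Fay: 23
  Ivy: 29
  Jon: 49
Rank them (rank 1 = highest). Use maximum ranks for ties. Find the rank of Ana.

Sorted (descending): 49, 49, 29, 29, 23
The 2 values of 49 occupy positions 1–2 → each gets rank 2.
The 2 values of 29 occupy positions 3–4 → each gets rank 4.
Ana has value 29 → rank 4.

4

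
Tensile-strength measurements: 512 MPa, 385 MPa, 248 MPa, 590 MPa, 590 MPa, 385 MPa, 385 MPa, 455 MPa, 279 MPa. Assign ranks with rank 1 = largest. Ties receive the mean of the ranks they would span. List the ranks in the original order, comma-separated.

3, 6, 9, 1.5, 1.5, 6, 6, 4, 8

Sorted (descending): 590, 590, 512, 455, 385, 385, 385, 279, 248
The 2 values of 590 occupy positions 1–2 → average rank (1+2)/2 = 1.5.
The 3 values of 385 occupy positions 5–7 → average rank 6.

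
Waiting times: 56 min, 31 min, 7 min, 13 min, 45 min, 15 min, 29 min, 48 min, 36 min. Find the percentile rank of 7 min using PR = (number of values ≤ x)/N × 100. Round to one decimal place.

N = 9.
Strictly below 7: 0. Equal to 7: 1.
PR = 1/9 × 100 = 11.1

11.1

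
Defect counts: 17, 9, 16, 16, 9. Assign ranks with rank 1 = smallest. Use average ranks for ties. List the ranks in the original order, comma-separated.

5, 1.5, 3.5, 3.5, 1.5

Sorted (ascending): 9, 9, 16, 16, 17
The 2 values of 9 occupy positions 1–2 → average rank (1+2)/2 = 1.5.
The 2 values of 16 occupy positions 3–4 → average rank (3+4)/2 = 3.5.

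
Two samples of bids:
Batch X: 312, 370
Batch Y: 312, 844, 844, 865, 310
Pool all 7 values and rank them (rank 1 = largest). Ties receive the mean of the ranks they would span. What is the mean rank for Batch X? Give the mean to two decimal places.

Sorted (descending): 865, 844, 844, 370, 312, 312, 310
The 2 values of 844 occupy positions 2–3 → average rank (2+3)/2 = 2.5.
The 2 values of 312 occupy positions 5–6 → average rank (5+6)/2 = 5.5.
Batch X values → pooled ranks: 312→5.5, 370→4
Mean rank = (5.5 + 4) / 2 = 4.75

4.75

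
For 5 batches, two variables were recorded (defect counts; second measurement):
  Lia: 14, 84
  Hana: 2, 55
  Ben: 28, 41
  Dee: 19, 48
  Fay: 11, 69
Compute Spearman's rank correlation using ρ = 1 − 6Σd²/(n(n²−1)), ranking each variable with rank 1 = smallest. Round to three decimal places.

Ranks of variable 1: 3, 1, 5, 4, 2
Ranks of variable 2: 5, 3, 1, 2, 4
d = r₁ − r₂: -2, -2, 4, 2, -2
d²: 4, 4, 16, 4, 4; Σd² = 32
ρ = 1 − 6·32/(5·24) = 1 − 192/120 = -0.600

-0.600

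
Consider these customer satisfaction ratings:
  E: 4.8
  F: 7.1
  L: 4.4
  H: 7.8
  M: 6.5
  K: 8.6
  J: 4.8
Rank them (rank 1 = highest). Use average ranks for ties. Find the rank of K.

Sorted (descending): 8.6, 7.8, 7.1, 6.5, 4.8, 4.8, 4.4
The 2 values of 4.8 occupy positions 5–6 → average rank (5+6)/2 = 5.5.
K has value 8.6 → rank 1.

1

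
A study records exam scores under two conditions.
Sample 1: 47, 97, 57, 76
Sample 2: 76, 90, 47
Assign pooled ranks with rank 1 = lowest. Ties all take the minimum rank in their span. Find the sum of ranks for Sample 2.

Sorted (ascending): 47, 47, 57, 76, 76, 90, 97
The 2 values of 47 occupy positions 1–2 → each gets rank 1.
The 2 values of 76 occupy positions 4–5 → each gets rank 4.
Sample 2 values → pooled ranks: 76→4, 90→6, 47→1
Rank sum = 4 + 6 + 1 = 11

11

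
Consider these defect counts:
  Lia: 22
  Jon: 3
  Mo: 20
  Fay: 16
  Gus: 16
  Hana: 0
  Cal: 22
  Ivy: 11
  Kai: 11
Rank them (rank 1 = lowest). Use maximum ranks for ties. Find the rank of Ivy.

Sorted (ascending): 0, 3, 11, 11, 16, 16, 20, 22, 22
The 2 values of 11 occupy positions 3–4 → each gets rank 4.
The 2 values of 16 occupy positions 5–6 → each gets rank 6.
The 2 values of 22 occupy positions 8–9 → each gets rank 9.
Ivy has value 11 → rank 4.

4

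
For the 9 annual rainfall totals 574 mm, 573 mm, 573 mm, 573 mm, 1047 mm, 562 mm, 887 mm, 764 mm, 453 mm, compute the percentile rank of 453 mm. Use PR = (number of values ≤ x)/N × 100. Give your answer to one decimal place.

N = 9.
Strictly below 453: 0. Equal to 453: 1.
PR = 1/9 × 100 = 11.1

11.1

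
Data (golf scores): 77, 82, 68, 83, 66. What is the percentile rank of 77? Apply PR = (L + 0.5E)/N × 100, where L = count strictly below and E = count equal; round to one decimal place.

50.0

N = 5.
Strictly below 77: 2. Equal to 77: 1.
PR = (2 + 0.5·1)/5 × 100 = 50.0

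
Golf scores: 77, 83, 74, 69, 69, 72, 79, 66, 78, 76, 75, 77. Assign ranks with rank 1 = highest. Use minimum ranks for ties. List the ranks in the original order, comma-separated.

4, 1, 8, 10, 10, 9, 2, 12, 3, 6, 7, 4

Sorted (descending): 83, 79, 78, 77, 77, 76, 75, 74, 72, 69, 69, 66
The 2 values of 77 occupy positions 4–5 → each gets rank 4.
The 2 values of 69 occupy positions 10–11 → each gets rank 10.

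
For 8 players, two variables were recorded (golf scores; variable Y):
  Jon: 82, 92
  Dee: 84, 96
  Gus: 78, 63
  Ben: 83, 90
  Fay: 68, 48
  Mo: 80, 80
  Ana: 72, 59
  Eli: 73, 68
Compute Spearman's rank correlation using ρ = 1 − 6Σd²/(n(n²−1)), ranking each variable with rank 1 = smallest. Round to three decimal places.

Ranks of variable 1: 6, 8, 4, 7, 1, 5, 2, 3
Ranks of variable 2: 7, 8, 3, 6, 1, 5, 2, 4
d = r₁ − r₂: -1, 0, 1, 1, 0, 0, 0, -1
d²: 1, 0, 1, 1, 0, 0, 0, 1; Σd² = 4
ρ = 1 − 6·4/(8·63) = 1 − 24/504 = 0.952

0.952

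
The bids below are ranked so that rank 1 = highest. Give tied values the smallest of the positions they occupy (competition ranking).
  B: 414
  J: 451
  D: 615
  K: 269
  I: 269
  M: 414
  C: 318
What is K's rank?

Sorted (descending): 615, 451, 414, 414, 318, 269, 269
The 2 values of 414 occupy positions 3–4 → each gets rank 3.
The 2 values of 269 occupy positions 6–7 → each gets rank 6.
K has value 269 → rank 6.

6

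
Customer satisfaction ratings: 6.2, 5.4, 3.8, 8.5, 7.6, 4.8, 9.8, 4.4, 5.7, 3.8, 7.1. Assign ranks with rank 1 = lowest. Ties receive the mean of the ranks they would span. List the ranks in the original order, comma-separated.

Sorted (ascending): 3.8, 3.8, 4.4, 4.8, 5.4, 5.7, 6.2, 7.1, 7.6, 8.5, 9.8
The 2 values of 3.8 occupy positions 1–2 → average rank (1+2)/2 = 1.5.

7, 5, 1.5, 10, 9, 4, 11, 3, 6, 1.5, 8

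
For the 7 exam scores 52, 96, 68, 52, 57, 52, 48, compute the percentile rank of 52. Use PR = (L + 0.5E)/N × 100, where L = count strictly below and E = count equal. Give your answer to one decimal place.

35.7

N = 7.
Strictly below 52: 1. Equal to 52: 3.
PR = (1 + 0.5·3)/7 × 100 = 35.7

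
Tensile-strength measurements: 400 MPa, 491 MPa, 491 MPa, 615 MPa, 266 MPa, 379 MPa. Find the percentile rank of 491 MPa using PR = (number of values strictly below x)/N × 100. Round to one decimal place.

50.0

N = 6.
Strictly below 491: 3. Equal to 491: 2.
PR = 3/6 × 100 = 50.0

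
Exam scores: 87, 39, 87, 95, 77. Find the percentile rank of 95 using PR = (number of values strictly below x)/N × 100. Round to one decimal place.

80.0

N = 5.
Strictly below 95: 4. Equal to 95: 1.
PR = 4/5 × 100 = 80.0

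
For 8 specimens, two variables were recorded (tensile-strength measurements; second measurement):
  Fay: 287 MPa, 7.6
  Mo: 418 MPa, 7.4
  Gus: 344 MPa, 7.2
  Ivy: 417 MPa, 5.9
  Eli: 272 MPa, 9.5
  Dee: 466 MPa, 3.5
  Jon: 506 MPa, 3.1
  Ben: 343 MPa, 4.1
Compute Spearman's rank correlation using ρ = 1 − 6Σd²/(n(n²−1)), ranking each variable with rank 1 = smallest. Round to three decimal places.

-0.786

Ranks of variable 1: 2, 6, 4, 5, 1, 7, 8, 3
Ranks of variable 2: 7, 6, 5, 4, 8, 2, 1, 3
d = r₁ − r₂: -5, 0, -1, 1, -7, 5, 7, 0
d²: 25, 0, 1, 1, 49, 25, 49, 0; Σd² = 150
ρ = 1 − 6·150/(8·63) = 1 − 900/504 = -0.786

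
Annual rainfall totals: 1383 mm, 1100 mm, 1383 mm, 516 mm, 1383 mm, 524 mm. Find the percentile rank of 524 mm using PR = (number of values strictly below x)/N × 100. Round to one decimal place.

N = 6.
Strictly below 524: 1. Equal to 524: 1.
PR = 1/6 × 100 = 16.7

16.7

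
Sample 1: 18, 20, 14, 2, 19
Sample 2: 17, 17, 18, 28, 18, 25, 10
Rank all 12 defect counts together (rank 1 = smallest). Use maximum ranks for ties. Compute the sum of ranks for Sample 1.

31

Sorted (ascending): 2, 10, 14, 17, 17, 18, 18, 18, 19, 20, 25, 28
The 2 values of 17 occupy positions 4–5 → each gets rank 5.
The 3 values of 18 occupy positions 6–8 → each gets rank 8.
Sample 1 values → pooled ranks: 18→8, 20→10, 14→3, 2→1, 19→9
Rank sum = 8 + 10 + 3 + 1 + 9 = 31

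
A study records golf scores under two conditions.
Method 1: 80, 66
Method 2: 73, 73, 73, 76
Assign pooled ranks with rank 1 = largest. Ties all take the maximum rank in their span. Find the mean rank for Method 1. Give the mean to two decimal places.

3.50

Sorted (descending): 80, 76, 73, 73, 73, 66
The 3 values of 73 occupy positions 3–5 → each gets rank 5.
Method 1 values → pooled ranks: 80→1, 66→6
Mean rank = (1 + 6) / 2 = 3.50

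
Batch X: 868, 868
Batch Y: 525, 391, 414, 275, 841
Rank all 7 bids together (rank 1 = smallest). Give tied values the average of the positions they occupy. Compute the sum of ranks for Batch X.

13

Sorted (ascending): 275, 391, 414, 525, 841, 868, 868
The 2 values of 868 occupy positions 6–7 → average rank (6+7)/2 = 6.5.
Batch X values → pooled ranks: 868→6.5, 868→6.5
Rank sum = 6.5 + 6.5 = 13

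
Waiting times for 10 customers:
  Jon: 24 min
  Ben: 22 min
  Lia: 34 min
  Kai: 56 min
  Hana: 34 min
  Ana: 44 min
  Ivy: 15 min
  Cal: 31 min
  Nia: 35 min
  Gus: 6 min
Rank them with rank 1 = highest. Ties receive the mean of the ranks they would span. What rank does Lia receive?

4.5

Sorted (descending): 56, 44, 35, 34, 34, 31, 24, 22, 15, 6
The 2 values of 34 occupy positions 4–5 → average rank (4+5)/2 = 4.5.
Lia has value 34 min → rank 4.5.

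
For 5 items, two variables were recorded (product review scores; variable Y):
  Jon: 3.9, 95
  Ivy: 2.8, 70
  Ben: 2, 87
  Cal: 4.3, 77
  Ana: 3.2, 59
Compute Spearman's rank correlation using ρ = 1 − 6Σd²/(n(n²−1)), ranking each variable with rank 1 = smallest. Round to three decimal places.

0.100

Ranks of variable 1: 4, 2, 1, 5, 3
Ranks of variable 2: 5, 2, 4, 3, 1
d = r₁ − r₂: -1, 0, -3, 2, 2
d²: 1, 0, 9, 4, 4; Σd² = 18
ρ = 1 − 6·18/(5·24) = 1 − 108/120 = 0.100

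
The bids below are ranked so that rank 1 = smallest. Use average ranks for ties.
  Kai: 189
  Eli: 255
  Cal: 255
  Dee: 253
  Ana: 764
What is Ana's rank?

Sorted (ascending): 189, 253, 255, 255, 764
The 2 values of 255 occupy positions 3–4 → average rank (3+4)/2 = 3.5.
Ana has value 764 → rank 5.

5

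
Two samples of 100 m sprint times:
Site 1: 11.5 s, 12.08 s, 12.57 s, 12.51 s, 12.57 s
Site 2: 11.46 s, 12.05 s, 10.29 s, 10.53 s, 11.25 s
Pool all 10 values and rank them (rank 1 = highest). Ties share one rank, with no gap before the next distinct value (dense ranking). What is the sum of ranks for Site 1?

12

Sorted (descending): 12.57, 12.57, 12.51, 12.08, 12.05, 11.5, 11.46, 11.25, 10.53, 10.29
The 2 values of 12.57 share dense rank 1.
Remaining distinct values take the next consecutive integers.
Site 1 values → pooled ranks: 11.5→5, 12.08→3, 12.57→1, 12.51→2, 12.57→1
Rank sum = 5 + 3 + 1 + 2 + 1 = 12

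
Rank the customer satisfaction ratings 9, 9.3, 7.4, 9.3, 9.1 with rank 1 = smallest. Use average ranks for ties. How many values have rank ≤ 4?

3

Sorted (ascending): 7.4, 9, 9.1, 9.3, 9.3
The 2 values of 9.3 occupy positions 4–5 → average rank (4+5)/2 = 4.5.
Ranks ≤ 4: {1, 2, 3} → 3 values.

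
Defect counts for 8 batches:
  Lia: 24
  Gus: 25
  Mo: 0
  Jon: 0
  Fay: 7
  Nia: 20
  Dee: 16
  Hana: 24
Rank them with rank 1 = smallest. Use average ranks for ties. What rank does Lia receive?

6.5

Sorted (ascending): 0, 0, 7, 16, 20, 24, 24, 25
The 2 values of 0 occupy positions 1–2 → average rank (1+2)/2 = 1.5.
The 2 values of 24 occupy positions 6–7 → average rank (6+7)/2 = 6.5.
Lia has value 24 → rank 6.5.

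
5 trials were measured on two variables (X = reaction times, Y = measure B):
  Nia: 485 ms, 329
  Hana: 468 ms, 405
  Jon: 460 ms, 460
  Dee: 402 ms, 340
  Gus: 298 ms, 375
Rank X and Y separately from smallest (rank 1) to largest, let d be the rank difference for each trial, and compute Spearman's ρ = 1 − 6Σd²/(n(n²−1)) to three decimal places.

-0.200

Ranks of variable 1: 5, 4, 3, 2, 1
Ranks of variable 2: 1, 4, 5, 2, 3
d = r₁ − r₂: 4, 0, -2, 0, -2
d²: 16, 0, 4, 0, 4; Σd² = 24
ρ = 1 − 6·24/(5·24) = 1 − 144/120 = -0.200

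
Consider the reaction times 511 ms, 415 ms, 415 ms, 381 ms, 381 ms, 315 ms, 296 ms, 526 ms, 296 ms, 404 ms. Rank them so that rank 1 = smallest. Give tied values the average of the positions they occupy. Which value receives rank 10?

Sorted (ascending): 296, 296, 315, 381, 381, 404, 415, 415, 511, 526
The 2 values of 296 occupy positions 1–2 → average rank (1+2)/2 = 1.5.
The 2 values of 381 occupy positions 4–5 → average rank (4+5)/2 = 4.5.
The 2 values of 415 occupy positions 7–8 → average rank (7+8)/2 = 7.5.
Rank 10 → value 526.

526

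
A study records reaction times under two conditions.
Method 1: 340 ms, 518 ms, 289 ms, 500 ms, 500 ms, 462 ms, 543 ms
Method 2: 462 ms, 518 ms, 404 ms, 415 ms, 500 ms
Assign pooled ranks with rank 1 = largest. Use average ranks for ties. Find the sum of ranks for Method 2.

Sorted (descending): 543, 518, 518, 500, 500, 500, 462, 462, 415, 404, 340, 289
The 2 values of 518 occupy positions 2–3 → average rank (2+3)/2 = 2.5.
The 3 values of 500 occupy positions 4–6 → average rank 5.
The 2 values of 462 occupy positions 7–8 → average rank (7+8)/2 = 7.5.
Method 2 values → pooled ranks: 462→7.5, 518→2.5, 404→10, 415→9, 500→5
Rank sum = 7.5 + 2.5 + 10 + 9 + 5 = 34

34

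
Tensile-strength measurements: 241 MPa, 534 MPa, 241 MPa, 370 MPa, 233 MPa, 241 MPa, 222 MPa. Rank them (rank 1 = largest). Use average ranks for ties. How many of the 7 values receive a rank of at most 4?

5

Sorted (descending): 534, 370, 241, 241, 241, 233, 222
The 3 values of 241 occupy positions 3–5 → average rank 4.
Ranks ≤ 4: {1, 2, 4, 4, 4} → 5 values.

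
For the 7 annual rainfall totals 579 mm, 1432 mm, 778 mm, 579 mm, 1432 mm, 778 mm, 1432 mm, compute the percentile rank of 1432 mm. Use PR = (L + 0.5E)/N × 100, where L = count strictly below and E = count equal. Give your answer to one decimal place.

N = 7.
Strictly below 1432: 4. Equal to 1432: 3.
PR = (4 + 0.5·3)/7 × 100 = 78.6

78.6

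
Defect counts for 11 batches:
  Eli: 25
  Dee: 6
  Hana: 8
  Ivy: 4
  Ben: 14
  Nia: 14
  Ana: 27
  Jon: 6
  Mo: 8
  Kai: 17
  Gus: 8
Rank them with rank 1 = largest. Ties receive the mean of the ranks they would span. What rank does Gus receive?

7

Sorted (descending): 27, 25, 17, 14, 14, 8, 8, 8, 6, 6, 4
The 2 values of 14 occupy positions 4–5 → average rank (4+5)/2 = 4.5.
The 3 values of 8 occupy positions 6–8 → average rank 7.
The 2 values of 6 occupy positions 9–10 → average rank (9+10)/2 = 9.5.
Gus has value 8 → rank 7.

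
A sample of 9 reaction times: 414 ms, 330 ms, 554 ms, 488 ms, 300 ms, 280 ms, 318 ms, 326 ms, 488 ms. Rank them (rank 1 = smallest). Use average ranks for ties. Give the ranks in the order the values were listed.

6, 5, 9, 7.5, 2, 1, 3, 4, 7.5

Sorted (ascending): 280, 300, 318, 326, 330, 414, 488, 488, 554
The 2 values of 488 occupy positions 7–8 → average rank (7+8)/2 = 7.5.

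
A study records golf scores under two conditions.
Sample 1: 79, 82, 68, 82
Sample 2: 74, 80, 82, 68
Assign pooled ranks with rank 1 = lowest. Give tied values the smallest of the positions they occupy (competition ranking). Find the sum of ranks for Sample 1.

17

Sorted (ascending): 68, 68, 74, 79, 80, 82, 82, 82
The 2 values of 68 occupy positions 1–2 → each gets rank 1.
The 3 values of 82 occupy positions 6–8 → each gets rank 6.
Sample 1 values → pooled ranks: 79→4, 82→6, 68→1, 82→6
Rank sum = 4 + 6 + 1 + 6 = 17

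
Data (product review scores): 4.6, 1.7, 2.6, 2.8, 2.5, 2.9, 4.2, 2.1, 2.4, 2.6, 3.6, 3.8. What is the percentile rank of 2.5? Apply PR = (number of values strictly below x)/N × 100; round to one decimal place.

N = 12.
Strictly below 2.5: 3. Equal to 2.5: 1.
PR = 3/12 × 100 = 25.0

25.0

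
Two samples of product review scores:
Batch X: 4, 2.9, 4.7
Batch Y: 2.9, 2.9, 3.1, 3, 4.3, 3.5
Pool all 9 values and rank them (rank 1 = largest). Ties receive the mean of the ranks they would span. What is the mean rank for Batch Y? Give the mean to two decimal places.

5.50

Sorted (descending): 4.7, 4.3, 4, 3.5, 3.1, 3, 2.9, 2.9, 2.9
The 3 values of 2.9 occupy positions 7–9 → average rank 8.
Batch Y values → pooled ranks: 2.9→8, 2.9→8, 3.1→5, 3→6, 4.3→2, 3.5→4
Mean rank = (8 + 8 + 5 + 6 + 2 + 4) / 6 = 5.50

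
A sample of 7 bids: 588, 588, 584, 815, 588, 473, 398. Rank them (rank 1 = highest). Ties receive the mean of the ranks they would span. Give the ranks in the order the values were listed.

Sorted (descending): 815, 588, 588, 588, 584, 473, 398
The 3 values of 588 occupy positions 2–4 → average rank 3.

3, 3, 5, 1, 3, 6, 7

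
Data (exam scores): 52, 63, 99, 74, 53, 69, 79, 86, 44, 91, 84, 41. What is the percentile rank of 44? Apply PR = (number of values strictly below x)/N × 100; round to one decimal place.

8.3

N = 12.
Strictly below 44: 1. Equal to 44: 1.
PR = 1/12 × 100 = 8.3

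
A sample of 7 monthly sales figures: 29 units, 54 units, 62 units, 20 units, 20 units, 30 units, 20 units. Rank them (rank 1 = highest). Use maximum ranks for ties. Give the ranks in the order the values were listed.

4, 2, 1, 7, 7, 3, 7

Sorted (descending): 62, 54, 30, 29, 20, 20, 20
The 3 values of 20 occupy positions 5–7 → each gets rank 7.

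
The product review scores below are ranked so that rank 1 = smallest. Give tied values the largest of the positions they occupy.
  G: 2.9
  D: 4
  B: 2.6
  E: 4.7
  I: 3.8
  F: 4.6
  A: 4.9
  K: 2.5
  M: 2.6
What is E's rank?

8

Sorted (ascending): 2.5, 2.6, 2.6, 2.9, 3.8, 4, 4.6, 4.7, 4.9
The 2 values of 2.6 occupy positions 2–3 → each gets rank 3.
E has value 4.7 → rank 8.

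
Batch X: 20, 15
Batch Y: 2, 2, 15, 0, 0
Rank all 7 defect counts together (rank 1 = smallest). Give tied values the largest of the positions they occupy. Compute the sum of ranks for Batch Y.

18

Sorted (ascending): 0, 0, 2, 2, 15, 15, 20
The 2 values of 0 occupy positions 1–2 → each gets rank 2.
The 2 values of 2 occupy positions 3–4 → each gets rank 4.
The 2 values of 15 occupy positions 5–6 → each gets rank 6.
Batch Y values → pooled ranks: 2→4, 2→4, 15→6, 0→2, 0→2
Rank sum = 4 + 4 + 6 + 2 + 2 = 18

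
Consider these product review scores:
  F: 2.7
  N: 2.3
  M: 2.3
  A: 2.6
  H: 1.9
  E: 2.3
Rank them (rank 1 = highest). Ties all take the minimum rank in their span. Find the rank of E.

Sorted (descending): 2.7, 2.6, 2.3, 2.3, 2.3, 1.9
The 3 values of 2.3 occupy positions 3–5 → each gets rank 3.
E has value 2.3 → rank 3.

3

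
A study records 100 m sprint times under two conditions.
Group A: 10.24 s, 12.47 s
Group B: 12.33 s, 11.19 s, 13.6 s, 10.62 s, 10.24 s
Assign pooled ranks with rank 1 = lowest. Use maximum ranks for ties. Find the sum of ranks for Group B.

Sorted (ascending): 10.24, 10.24, 10.62, 11.19, 12.33, 12.47, 13.6
The 2 values of 10.24 occupy positions 1–2 → each gets rank 2.
Group B values → pooled ranks: 12.33→5, 11.19→4, 13.6→7, 10.62→3, 10.24→2
Rank sum = 5 + 4 + 7 + 3 + 2 = 21

21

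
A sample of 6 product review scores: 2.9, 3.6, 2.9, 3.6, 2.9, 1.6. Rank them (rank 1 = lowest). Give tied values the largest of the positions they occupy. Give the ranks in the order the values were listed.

Sorted (ascending): 1.6, 2.9, 2.9, 2.9, 3.6, 3.6
The 3 values of 2.9 occupy positions 2–4 → each gets rank 4.
The 2 values of 3.6 occupy positions 5–6 → each gets rank 6.

4, 6, 4, 6, 4, 1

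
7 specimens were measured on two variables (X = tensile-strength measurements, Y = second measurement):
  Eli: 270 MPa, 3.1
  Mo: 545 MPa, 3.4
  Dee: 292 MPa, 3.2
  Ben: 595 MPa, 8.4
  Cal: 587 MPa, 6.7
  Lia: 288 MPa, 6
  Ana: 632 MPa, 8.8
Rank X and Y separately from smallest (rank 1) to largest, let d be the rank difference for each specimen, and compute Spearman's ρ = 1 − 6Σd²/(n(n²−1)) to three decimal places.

Ranks of variable 1: 1, 4, 3, 6, 5, 2, 7
Ranks of variable 2: 1, 3, 2, 6, 5, 4, 7
d = r₁ − r₂: 0, 1, 1, 0, 0, -2, 0
d²: 0, 1, 1, 0, 0, 4, 0; Σd² = 6
ρ = 1 − 6·6/(7·48) = 1 − 36/336 = 0.893

0.893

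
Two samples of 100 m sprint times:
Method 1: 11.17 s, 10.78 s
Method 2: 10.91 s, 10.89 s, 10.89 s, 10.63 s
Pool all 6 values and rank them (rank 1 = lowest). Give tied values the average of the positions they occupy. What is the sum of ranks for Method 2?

Sorted (ascending): 10.63, 10.78, 10.89, 10.89, 10.91, 11.17
The 2 values of 10.89 occupy positions 3–4 → average rank (3+4)/2 = 3.5.
Method 2 values → pooled ranks: 10.91→5, 10.89→3.5, 10.89→3.5, 10.63→1
Rank sum = 5 + 3.5 + 3.5 + 1 = 13

13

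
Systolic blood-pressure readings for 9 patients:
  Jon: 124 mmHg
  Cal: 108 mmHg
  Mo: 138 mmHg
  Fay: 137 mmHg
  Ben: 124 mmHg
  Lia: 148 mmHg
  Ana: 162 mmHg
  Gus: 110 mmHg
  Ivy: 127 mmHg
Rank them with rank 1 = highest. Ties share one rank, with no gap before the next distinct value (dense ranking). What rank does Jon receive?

Sorted (descending): 162, 148, 138, 137, 127, 124, 124, 110, 108
The 2 values of 124 share dense rank 6.
Remaining distinct values take the next consecutive integers.
Jon has value 124 mmHg → rank 6.

6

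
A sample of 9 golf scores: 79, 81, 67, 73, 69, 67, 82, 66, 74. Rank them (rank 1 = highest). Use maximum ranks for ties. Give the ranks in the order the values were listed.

3, 2, 8, 5, 6, 8, 1, 9, 4

Sorted (descending): 82, 81, 79, 74, 73, 69, 67, 67, 66
The 2 values of 67 occupy positions 7–8 → each gets rank 8.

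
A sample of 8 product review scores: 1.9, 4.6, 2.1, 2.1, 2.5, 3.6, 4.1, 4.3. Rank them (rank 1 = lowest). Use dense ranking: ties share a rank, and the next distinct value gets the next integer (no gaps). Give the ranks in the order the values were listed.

Sorted (ascending): 1.9, 2.1, 2.1, 2.5, 3.6, 4.1, 4.3, 4.6
The 2 values of 2.1 share dense rank 2.
Remaining distinct values take the next consecutive integers.

1, 7, 2, 2, 3, 4, 5, 6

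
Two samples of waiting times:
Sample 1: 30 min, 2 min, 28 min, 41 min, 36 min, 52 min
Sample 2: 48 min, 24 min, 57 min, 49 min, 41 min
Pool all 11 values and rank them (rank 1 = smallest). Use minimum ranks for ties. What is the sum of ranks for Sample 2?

Sorted (ascending): 2, 24, 28, 30, 36, 41, 41, 48, 49, 52, 57
The 2 values of 41 occupy positions 6–7 → each gets rank 6.
Sample 2 values → pooled ranks: 48→8, 24→2, 57→11, 49→9, 41→6
Rank sum = 8 + 2 + 11 + 9 + 6 = 36

36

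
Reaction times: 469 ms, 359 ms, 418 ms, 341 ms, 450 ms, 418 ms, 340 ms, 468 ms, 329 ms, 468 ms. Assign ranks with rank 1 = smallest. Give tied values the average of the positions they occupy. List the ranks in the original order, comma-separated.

Sorted (ascending): 329, 340, 341, 359, 418, 418, 450, 468, 468, 469
The 2 values of 418 occupy positions 5–6 → average rank (5+6)/2 = 5.5.
The 2 values of 468 occupy positions 8–9 → average rank (8+9)/2 = 8.5.

10, 4, 5.5, 3, 7, 5.5, 2, 8.5, 1, 8.5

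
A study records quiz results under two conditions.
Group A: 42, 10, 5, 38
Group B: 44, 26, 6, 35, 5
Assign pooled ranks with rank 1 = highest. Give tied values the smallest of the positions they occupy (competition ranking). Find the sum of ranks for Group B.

25

Sorted (descending): 44, 42, 38, 35, 26, 10, 6, 5, 5
The 2 values of 5 occupy positions 8–9 → each gets rank 8.
Group B values → pooled ranks: 44→1, 26→5, 6→7, 35→4, 5→8
Rank sum = 1 + 5 + 7 + 4 + 8 = 25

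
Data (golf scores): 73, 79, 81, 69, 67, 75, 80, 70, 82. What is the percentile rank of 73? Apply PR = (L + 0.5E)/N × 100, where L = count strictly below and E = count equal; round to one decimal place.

38.9

N = 9.
Strictly below 73: 3. Equal to 73: 1.
PR = (3 + 0.5·1)/9 × 100 = 38.9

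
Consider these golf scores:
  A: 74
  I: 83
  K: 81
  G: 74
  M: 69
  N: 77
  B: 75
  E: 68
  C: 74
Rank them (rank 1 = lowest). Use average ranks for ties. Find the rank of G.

4

Sorted (ascending): 68, 69, 74, 74, 74, 75, 77, 81, 83
The 3 values of 74 occupy positions 3–5 → average rank 4.
G has value 74 → rank 4.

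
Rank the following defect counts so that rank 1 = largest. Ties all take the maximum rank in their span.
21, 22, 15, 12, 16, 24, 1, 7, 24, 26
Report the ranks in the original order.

Sorted (descending): 26, 24, 24, 22, 21, 16, 15, 12, 7, 1
The 2 values of 24 occupy positions 2–3 → each gets rank 3.

5, 4, 7, 8, 6, 3, 10, 9, 3, 1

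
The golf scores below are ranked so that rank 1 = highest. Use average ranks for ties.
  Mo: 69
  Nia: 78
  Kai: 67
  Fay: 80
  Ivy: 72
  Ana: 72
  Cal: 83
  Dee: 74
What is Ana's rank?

5.5

Sorted (descending): 83, 80, 78, 74, 72, 72, 69, 67
The 2 values of 72 occupy positions 5–6 → average rank (5+6)/2 = 5.5.
Ana has value 72 → rank 5.5.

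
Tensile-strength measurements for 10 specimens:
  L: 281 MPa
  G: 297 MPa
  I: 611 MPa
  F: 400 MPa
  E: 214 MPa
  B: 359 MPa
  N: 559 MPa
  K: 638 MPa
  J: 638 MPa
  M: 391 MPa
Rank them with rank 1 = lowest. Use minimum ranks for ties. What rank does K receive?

Sorted (ascending): 214, 281, 297, 359, 391, 400, 559, 611, 638, 638
The 2 values of 638 occupy positions 9–10 → each gets rank 9.
K has value 638 MPa → rank 9.

9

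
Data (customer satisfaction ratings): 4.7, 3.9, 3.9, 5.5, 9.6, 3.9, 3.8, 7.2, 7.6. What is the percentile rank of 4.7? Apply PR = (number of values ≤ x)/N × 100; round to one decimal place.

55.6

N = 9.
Strictly below 4.7: 4. Equal to 4.7: 1.
PR = 5/9 × 100 = 55.6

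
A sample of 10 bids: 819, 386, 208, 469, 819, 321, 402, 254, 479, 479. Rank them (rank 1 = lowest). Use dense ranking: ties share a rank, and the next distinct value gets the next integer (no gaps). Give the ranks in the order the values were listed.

8, 4, 1, 6, 8, 3, 5, 2, 7, 7

Sorted (ascending): 208, 254, 321, 386, 402, 469, 479, 479, 819, 819
The 2 values of 479 share dense rank 7.
The 2 values of 819 share dense rank 8.
Remaining distinct values take the next consecutive integers.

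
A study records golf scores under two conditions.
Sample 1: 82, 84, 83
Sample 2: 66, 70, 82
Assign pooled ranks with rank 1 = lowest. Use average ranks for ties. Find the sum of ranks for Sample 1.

14.5

Sorted (ascending): 66, 70, 82, 82, 83, 84
The 2 values of 82 occupy positions 3–4 → average rank (3+4)/2 = 3.5.
Sample 1 values → pooled ranks: 82→3.5, 84→6, 83→5
Rank sum = 3.5 + 6 + 5 = 14.5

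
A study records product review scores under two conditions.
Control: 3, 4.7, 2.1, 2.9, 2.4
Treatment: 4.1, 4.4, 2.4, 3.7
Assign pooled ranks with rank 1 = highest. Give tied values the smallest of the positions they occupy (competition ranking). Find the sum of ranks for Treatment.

Sorted (descending): 4.7, 4.4, 4.1, 3.7, 3, 2.9, 2.4, 2.4, 2.1
The 2 values of 2.4 occupy positions 7–8 → each gets rank 7.
Treatment values → pooled ranks: 4.1→3, 4.4→2, 2.4→7, 3.7→4
Rank sum = 3 + 2 + 7 + 4 = 16

16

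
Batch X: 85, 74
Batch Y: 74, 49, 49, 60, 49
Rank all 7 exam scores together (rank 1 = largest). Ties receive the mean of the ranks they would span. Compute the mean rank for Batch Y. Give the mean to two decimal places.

Sorted (descending): 85, 74, 74, 60, 49, 49, 49
The 2 values of 74 occupy positions 2–3 → average rank (2+3)/2 = 2.5.
The 3 values of 49 occupy positions 5–7 → average rank 6.
Batch Y values → pooled ranks: 74→2.5, 49→6, 49→6, 60→4, 49→6
Mean rank = (2.5 + 6 + 6 + 4 + 6) / 5 = 4.90

4.90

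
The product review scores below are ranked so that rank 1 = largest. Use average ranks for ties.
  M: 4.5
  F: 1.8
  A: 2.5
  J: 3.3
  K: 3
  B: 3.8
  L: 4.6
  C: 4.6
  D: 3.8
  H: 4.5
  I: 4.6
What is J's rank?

Sorted (descending): 4.6, 4.6, 4.6, 4.5, 4.5, 3.8, 3.8, 3.3, 3, 2.5, 1.8
The 3 values of 4.6 occupy positions 1–3 → average rank 2.
The 2 values of 4.5 occupy positions 4–5 → average rank (4+5)/2 = 4.5.
The 2 values of 3.8 occupy positions 6–7 → average rank (6+7)/2 = 6.5.
J has value 3.3 → rank 8.

8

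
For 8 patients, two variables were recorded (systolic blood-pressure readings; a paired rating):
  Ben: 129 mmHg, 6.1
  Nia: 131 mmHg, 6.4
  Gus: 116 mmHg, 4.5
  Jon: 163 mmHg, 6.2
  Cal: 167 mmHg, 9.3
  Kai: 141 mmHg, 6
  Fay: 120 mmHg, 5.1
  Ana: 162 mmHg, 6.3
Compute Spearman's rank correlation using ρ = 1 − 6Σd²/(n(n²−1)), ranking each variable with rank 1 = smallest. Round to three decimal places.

Ranks of variable 1: 3, 4, 1, 7, 8, 5, 2, 6
Ranks of variable 2: 4, 7, 1, 5, 8, 3, 2, 6
d = r₁ − r₂: -1, -3, 0, 2, 0, 2, 0, 0
d²: 1, 9, 0, 4, 0, 4, 0, 0; Σd² = 18
ρ = 1 − 6·18/(8·63) = 1 − 108/504 = 0.786

0.786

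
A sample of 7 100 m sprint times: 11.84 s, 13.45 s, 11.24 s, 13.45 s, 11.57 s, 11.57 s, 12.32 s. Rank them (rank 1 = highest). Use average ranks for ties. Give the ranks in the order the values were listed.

Sorted (descending): 13.45, 13.45, 12.32, 11.84, 11.57, 11.57, 11.24
The 2 values of 13.45 occupy positions 1–2 → average rank (1+2)/2 = 1.5.
The 2 values of 11.57 occupy positions 5–6 → average rank (5+6)/2 = 5.5.

4, 1.5, 7, 1.5, 5.5, 5.5, 3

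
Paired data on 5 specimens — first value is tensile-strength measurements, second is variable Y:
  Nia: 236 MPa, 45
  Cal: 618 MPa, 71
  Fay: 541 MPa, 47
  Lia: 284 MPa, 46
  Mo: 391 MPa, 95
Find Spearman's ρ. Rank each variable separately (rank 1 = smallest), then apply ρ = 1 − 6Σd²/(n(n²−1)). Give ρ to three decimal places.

0.700

Ranks of variable 1: 1, 5, 4, 2, 3
Ranks of variable 2: 1, 4, 3, 2, 5
d = r₁ − r₂: 0, 1, 1, 0, -2
d²: 0, 1, 1, 0, 4; Σd² = 6
ρ = 1 − 6·6/(5·24) = 1 − 36/120 = 0.700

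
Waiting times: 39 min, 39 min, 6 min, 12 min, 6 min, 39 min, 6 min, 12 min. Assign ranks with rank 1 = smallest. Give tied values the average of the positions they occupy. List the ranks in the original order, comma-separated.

7, 7, 2, 4.5, 2, 7, 2, 4.5

Sorted (ascending): 6, 6, 6, 12, 12, 39, 39, 39
The 3 values of 6 occupy positions 1–3 → average rank 2.
The 2 values of 12 occupy positions 4–5 → average rank (4+5)/2 = 4.5.
The 3 values of 39 occupy positions 6–8 → average rank 7.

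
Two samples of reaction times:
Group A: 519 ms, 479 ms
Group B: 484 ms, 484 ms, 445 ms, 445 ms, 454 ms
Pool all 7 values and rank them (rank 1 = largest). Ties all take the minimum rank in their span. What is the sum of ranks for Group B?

Sorted (descending): 519, 484, 484, 479, 454, 445, 445
The 2 values of 484 occupy positions 2–3 → each gets rank 2.
The 2 values of 445 occupy positions 6–7 → each gets rank 6.
Group B values → pooled ranks: 484→2, 484→2, 445→6, 445→6, 454→5
Rank sum = 2 + 2 + 6 + 6 + 5 = 21

21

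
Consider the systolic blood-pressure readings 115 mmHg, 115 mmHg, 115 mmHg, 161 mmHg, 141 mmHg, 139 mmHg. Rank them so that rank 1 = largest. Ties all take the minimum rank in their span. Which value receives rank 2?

Sorted (descending): 161, 141, 139, 115, 115, 115
The 3 values of 115 occupy positions 4–6 → each gets rank 4.
Rank 2 → value 141.

141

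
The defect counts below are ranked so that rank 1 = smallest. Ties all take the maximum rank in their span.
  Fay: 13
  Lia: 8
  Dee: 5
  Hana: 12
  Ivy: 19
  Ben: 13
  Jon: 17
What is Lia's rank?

2

Sorted (ascending): 5, 8, 12, 13, 13, 17, 19
The 2 values of 13 occupy positions 4–5 → each gets rank 5.
Lia has value 8 → rank 2.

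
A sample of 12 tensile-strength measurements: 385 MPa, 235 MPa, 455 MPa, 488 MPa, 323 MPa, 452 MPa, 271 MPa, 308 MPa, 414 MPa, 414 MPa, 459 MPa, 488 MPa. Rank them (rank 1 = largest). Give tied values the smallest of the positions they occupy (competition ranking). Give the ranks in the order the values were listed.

8, 12, 4, 1, 9, 5, 11, 10, 6, 6, 3, 1

Sorted (descending): 488, 488, 459, 455, 452, 414, 414, 385, 323, 308, 271, 235
The 2 values of 488 occupy positions 1–2 → each gets rank 1.
The 2 values of 414 occupy positions 6–7 → each gets rank 6.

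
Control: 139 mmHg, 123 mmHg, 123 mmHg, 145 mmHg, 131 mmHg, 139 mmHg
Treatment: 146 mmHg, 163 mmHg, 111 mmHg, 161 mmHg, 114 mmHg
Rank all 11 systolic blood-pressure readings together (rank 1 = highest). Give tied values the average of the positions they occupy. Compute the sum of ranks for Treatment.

27

Sorted (descending): 163, 161, 146, 145, 139, 139, 131, 123, 123, 114, 111
The 2 values of 139 occupy positions 5–6 → average rank (5+6)/2 = 5.5.
The 2 values of 123 occupy positions 8–9 → average rank (8+9)/2 = 8.5.
Treatment values → pooled ranks: 146→3, 163→1, 111→11, 161→2, 114→10
Rank sum = 3 + 1 + 11 + 2 + 10 = 27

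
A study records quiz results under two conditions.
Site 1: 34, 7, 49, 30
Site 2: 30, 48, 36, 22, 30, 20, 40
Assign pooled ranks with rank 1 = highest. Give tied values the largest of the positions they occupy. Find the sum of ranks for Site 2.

Sorted (descending): 49, 48, 40, 36, 34, 30, 30, 30, 22, 20, 7
The 3 values of 30 occupy positions 6–8 → each gets rank 8.
Site 2 values → pooled ranks: 30→8, 48→2, 36→4, 22→9, 30→8, 20→10, 40→3
Rank sum = 8 + 2 + 4 + 9 + 8 + 10 + 3 = 44

44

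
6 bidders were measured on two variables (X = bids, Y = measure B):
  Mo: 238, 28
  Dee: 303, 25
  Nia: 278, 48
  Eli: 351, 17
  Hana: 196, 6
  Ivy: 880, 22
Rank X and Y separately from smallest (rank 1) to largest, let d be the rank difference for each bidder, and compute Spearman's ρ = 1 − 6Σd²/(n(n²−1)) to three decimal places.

Ranks of variable 1: 2, 4, 3, 5, 1, 6
Ranks of variable 2: 5, 4, 6, 2, 1, 3
d = r₁ − r₂: -3, 0, -3, 3, 0, 3
d²: 9, 0, 9, 9, 0, 9; Σd² = 36
ρ = 1 − 6·36/(6·35) = 1 − 216/210 = -0.029

-0.029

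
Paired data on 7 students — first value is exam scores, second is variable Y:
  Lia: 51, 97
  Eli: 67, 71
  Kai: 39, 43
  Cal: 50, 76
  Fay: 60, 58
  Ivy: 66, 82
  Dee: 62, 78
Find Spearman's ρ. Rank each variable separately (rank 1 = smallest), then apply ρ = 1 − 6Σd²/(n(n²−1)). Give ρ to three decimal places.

0.286

Ranks of variable 1: 3, 7, 1, 2, 4, 6, 5
Ranks of variable 2: 7, 3, 1, 4, 2, 6, 5
d = r₁ − r₂: -4, 4, 0, -2, 2, 0, 0
d²: 16, 16, 0, 4, 4, 0, 0; Σd² = 40
ρ = 1 − 6·40/(7·48) = 1 − 240/336 = 0.286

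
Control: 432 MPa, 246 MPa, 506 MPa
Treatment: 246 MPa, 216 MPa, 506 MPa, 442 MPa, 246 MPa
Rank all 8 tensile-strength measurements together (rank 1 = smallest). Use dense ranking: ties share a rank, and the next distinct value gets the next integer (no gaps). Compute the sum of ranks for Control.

Sorted (ascending): 216, 246, 246, 246, 432, 442, 506, 506
The 3 values of 246 share dense rank 2.
The 2 values of 506 share dense rank 5.
Remaining distinct values take the next consecutive integers.
Control values → pooled ranks: 432→3, 246→2, 506→5
Rank sum = 3 + 2 + 5 = 10

10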